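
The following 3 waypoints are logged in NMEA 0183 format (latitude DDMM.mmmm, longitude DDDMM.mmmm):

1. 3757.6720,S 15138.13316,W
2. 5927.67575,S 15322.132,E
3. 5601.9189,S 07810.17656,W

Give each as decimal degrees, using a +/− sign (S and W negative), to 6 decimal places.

Point 1:
  Latitude: degrees = first 2 digits = 37, minutes = 57.672; 37 + 57.672/60 = 37.9612000
  S → negative
  Lon: degrees = first 3 digits = 151, minutes = 38.13316; 151 + 38.13316/60 = 151.6355527
  W ⇒ negate
Point 2:
  φ: split at 2 digits → 59° and 27.67575′; 59 + 27.67575/60 = 59.4612625
  S ⇒ negate
  Longitude: degrees = first 3 digits = 153, minutes = 22.132; 153 + 22.132/60 = 153.3688667
  E ⇒ keep positive
Point 3:
  φ: degrees = first 2 digits = 56, minutes = 1.9189; 56 + 1.9189/60 = 56.0319817
  hemisphere S, so the sign is −
  Lon: degrees = first 3 digits = 78, minutes = 10.17656; 78 + 10.17656/60 = 78.1696093
  W ⇒ negate

1. -37.961200, -151.635553
2. -59.461263, 153.368867
3. -56.031982, -78.169609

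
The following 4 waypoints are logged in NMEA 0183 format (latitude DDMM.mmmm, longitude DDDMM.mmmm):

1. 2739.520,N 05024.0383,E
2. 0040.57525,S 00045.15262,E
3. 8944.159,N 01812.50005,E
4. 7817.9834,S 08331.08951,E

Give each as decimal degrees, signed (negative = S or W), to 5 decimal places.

1. 27.65867, 50.40064
2. -0.67625, 0.75254
3. 89.73598, 18.20833
4. -78.29972, 83.51816

Point 1:
  φ: split at 2 digits → 27° and 39.52′; 27 + 39.52/60 = 27.658667
  N → positive
  λ: split at 3 digits → 050° and 24.0383′; 50 + 24.0383/60 = 50.400638
  E → positive
Point 2:
  Lat: split at 2 digits → 00° and 40.57525′; 0 + 40.57525/60 = 0.676254
  hemisphere S, so the sign is −
  Longitude: degrees = first 3 digits = 0, minutes = 45.15262; 0 + 45.15262/60 = 0.752544
  E → positive
Point 3:
  Lat: split at 2 digits → 89° and 44.159′; 89 + 44.159/60 = 89.735983
  N → positive
  Longitude: degrees = first 3 digits = 18, minutes = 12.50005; 18 + 12.50005/60 = 18.208334
  E ⇒ keep positive
Point 4:
  Lat: degrees = first 2 digits = 78, minutes = 17.9834; 78 + 17.9834/60 = 78.299723
  S → negative
  Lon: degrees = first 3 digits = 83, minutes = 31.08951; 83 + 31.08951/60 = 83.518159
  E → positive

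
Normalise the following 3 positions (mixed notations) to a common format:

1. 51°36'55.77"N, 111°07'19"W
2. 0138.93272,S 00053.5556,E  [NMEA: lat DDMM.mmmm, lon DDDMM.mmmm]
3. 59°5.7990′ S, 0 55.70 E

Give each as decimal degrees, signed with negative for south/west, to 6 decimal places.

Point 1:
  Lat: 36′ + 55.77″ = 36.92950′; 51 + 36.92950/60 = 51.6154917
  N ⇒ keep positive
  λ: 7′ + 19″ = 7.31667′; 111 + 7.31667/60 = 111.1219444
  W → negative
Point 2:
  Lat: split at 2 digits → 01° and 38.93272′; 1 + 38.93272/60 = 1.6488787
  S → negative
  λ: degrees = first 3 digits = 0, minutes = 53.5556; 0 + 53.5556/60 = 0.8925933
  E → positive
Point 3:
  Lat: 59 + 5.799/60 = 59.0966500
  hemisphere S, so the sign is −
  λ: 55.7′ = 0.928333°; total 0.9283333
  E ⇒ keep positive

1. 51.615492, -111.121944
2. -1.648879, 0.892593
3. -59.096650, 0.928333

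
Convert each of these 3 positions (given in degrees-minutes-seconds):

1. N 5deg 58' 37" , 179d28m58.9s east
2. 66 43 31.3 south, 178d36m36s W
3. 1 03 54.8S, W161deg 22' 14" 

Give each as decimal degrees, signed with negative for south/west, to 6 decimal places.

Point 1:
  Latitude: 5° + 58/60 + 37/3600 = 5 + 0.966667 + 0.010278 = 5.9769444
  N → positive
  λ: 179 + 28/60 + 58.9/3600 = 179.4830278
  E → positive
Point 2:
  φ: 43′ + 31.3″ = 43.52167′; 66 + 43.52167/60 = 66.7253611
  hemisphere S, so the sign is −
  Longitude: 178° + 36/60 + 36/3600 = 178 + 0.600000 + 0.010000 = 178.6100000
  W → negative
Point 3:
  Latitude: 3′ + 54.8″ = 3.91333′; 1 + 3.91333/60 = 1.0652222
  S → negative
  Longitude: 161 + 22/60 + 14/3600 = 161.3705556
  W ⇒ negate

1. 5.976944, 179.483028
2. -66.725361, -178.610000
3. -1.065222, -161.370556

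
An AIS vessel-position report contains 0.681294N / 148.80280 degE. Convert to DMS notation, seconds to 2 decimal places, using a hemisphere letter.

0°40′52.66″ N, 148°48′10.08″ E

φ: whole degrees 0; 40.87764′ → 40′ and 52.6584″
Longitude: 0.802800 × 60 = 48.16800′ → 48′, remainder × 60 = 10.0800″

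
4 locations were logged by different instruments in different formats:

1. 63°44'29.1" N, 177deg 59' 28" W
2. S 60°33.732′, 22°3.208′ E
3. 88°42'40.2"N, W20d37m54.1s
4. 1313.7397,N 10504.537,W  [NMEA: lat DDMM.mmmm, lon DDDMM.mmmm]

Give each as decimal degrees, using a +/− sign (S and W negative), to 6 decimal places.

Point 1:
  Latitude: 63 + 44/60 + 29.1/3600 = 63.7414167
  N ⇒ keep positive
  Longitude: 177 + 59/60 + 28/3600 = 177.9911111
  hemisphere W, so the sign is −
Point 2:
  φ: 60 + 33.732/60 = 60.5622000
  S → negative
  Lon: 3.208′ = 0.053467°; total 22.0534667
  E ⇒ keep positive
Point 3:
  Latitude: 42′ + 40.2″ = 42.67000′; 88 + 42.67000/60 = 88.7111667
  N ⇒ keep positive
  λ: 20° + 37/60 + 54.1/3600 = 20 + 0.616667 + 0.015028 = 20.6316944
  W ⇒ negate
Point 4:
  φ: split at 2 digits → 13° and 13.7397′; 13 + 13.7397/60 = 13.2289950
  N → positive
  λ: degrees = first 3 digits = 105, minutes = 4.537; 105 + 4.537/60 = 105.0756167
  hemisphere W, so the sign is −

1. 63.741417, -177.991111
2. -60.562200, 22.053467
3. 88.711167, -20.631694
4. 13.228995, -105.075617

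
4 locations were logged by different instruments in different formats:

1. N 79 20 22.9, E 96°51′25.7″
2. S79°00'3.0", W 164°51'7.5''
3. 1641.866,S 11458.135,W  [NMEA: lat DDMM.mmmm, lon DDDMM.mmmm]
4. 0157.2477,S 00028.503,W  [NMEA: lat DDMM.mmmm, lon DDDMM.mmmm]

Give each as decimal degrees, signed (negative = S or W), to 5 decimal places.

1. 79.33969, 96.85714
2. -79.00083, -164.85208
3. -16.69777, -114.96892
4. -1.95413, -0.47505

Point 1:
  Latitude: 20′ + 22.9″ = 20.38167′; 79 + 20.38167/60 = 79.339694
  N → positive
  Longitude: 96° + 51/60 + 25.7/3600 = 96 + 0.850000 + 0.007139 = 96.857139
  E ⇒ keep positive
Point 2:
  Latitude: 79° + 0/60 + 3/3600 = 79 + 0.000000 + 0.000833 = 79.000833
  hemisphere S, so the sign is −
  Longitude: 164° + 51/60 + 7.5/3600 = 164 + 0.850000 + 0.002083 = 164.852083
  W ⇒ negate
Point 3:
  Lat: split at 2 digits → 16° and 41.866′; 16 + 41.866/60 = 16.697767
  hemisphere S, so the sign is −
  Lon: degrees = first 3 digits = 114, minutes = 58.135; 114 + 58.135/60 = 114.968917
  hemisphere W, so the sign is −
Point 4:
  Lat: split at 2 digits → 01° and 57.2477′; 1 + 57.2477/60 = 1.954128
  S ⇒ negate
  Lon: degrees = first 3 digits = 0, minutes = 28.503; 0 + 28.503/60 = 0.475050
  hemisphere W, so the sign is −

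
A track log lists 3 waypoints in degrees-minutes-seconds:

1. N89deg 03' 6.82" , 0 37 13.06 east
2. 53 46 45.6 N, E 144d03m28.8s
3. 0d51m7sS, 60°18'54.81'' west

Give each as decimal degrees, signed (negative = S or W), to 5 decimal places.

1. 89.05189, 0.62029
2. 53.77933, 144.05800
3. -0.85194, -60.31523

Point 1:
  Lat: 3′ + 6.82″ = 3.11367′; 89 + 3.11367/60 = 89.051894
  N ⇒ keep positive
  Longitude: 0° + 37/60 + 13.06/3600 = 0 + 0.616667 + 0.003628 = 0.620294
  E → positive
Point 2:
  Latitude: 53 + 46/60 + 45.6/3600 = 53.779333
  N ⇒ keep positive
  Lon: 3′ + 28.8″ = 3.48000′; 144 + 3.48000/60 = 144.058000
  E → positive
Point 3:
  φ: 0 + 51/60 + 7/3600 = 0.851944
  S ⇒ negate
  Lon: 18′ + 54.81″ = 18.91350′; 60 + 18.91350/60 = 60.315225
  hemisphere W, so the sign is −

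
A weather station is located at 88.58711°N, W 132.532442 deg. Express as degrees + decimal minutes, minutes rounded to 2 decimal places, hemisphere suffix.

Latitude: 88° + 0.587110 × 60 = 88° 35.2266′
Lon: minutes = (132.532442 − 132) × 60 = 31.9465

88° 35.23′ N, 132° 31.95′ W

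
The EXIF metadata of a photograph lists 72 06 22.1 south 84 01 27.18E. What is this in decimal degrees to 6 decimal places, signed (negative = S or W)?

φ: 72 + 6/60 + 22.1/3600 = 72.1061389
hemisphere S, so the sign is −
Longitude: 84 + 1/60 + 27.18/3600 = 84.0242167
E ⇒ keep positive

-72.106139, 84.024217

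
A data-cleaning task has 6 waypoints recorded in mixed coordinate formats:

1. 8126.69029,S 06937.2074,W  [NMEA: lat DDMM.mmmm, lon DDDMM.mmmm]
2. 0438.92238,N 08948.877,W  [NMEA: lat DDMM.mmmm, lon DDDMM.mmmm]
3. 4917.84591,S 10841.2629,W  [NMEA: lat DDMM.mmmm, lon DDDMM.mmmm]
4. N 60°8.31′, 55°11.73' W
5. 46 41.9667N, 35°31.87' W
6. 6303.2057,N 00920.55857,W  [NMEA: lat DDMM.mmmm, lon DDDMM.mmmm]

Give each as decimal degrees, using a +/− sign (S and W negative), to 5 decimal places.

1. -81.44484, -69.62012
2. 4.64871, -89.81462
3. -49.29743, -108.68772
4. 60.13850, -55.19550
5. 46.69945, -35.53117
6. 63.05343, -9.34264

Point 1:
  Latitude: degrees = first 2 digits = 81, minutes = 26.69029; 81 + 26.69029/60 = 81.444838
  hemisphere S, so the sign is −
  Longitude: degrees = first 3 digits = 69, minutes = 37.2074; 69 + 37.2074/60 = 69.620123
  W ⇒ negate
Point 2:
  Lat: degrees = first 2 digits = 4, minutes = 38.92238; 4 + 38.92238/60 = 4.648706
  N → positive
  λ: degrees = first 3 digits = 89, minutes = 48.877; 89 + 48.877/60 = 89.814617
  W → negative
Point 3:
  Lat: split at 2 digits → 49° and 17.84591′; 49 + 17.84591/60 = 49.297432
  S → negative
  Longitude: split at 3 digits → 108° and 41.2629′; 108 + 41.2629/60 = 108.687715
  hemisphere W, so the sign is −
Point 4:
  Lat: 8.31′ = 0.138500°; total 60.138500
  N ⇒ keep positive
  Lon: 55 + 11.73/60 = 55.195500
  hemisphere W, so the sign is −
Point 5:
  φ: 46 + 41.9667/60 = 46.699445
  N ⇒ keep positive
  λ: 31.87′ = 0.531167°; total 35.531167
  hemisphere W, so the sign is −
Point 6:
  Lat: split at 2 digits → 63° and 3.2057′; 63 + 3.2057/60 = 63.053428
  N ⇒ keep positive
  Lon: degrees = first 3 digits = 9, minutes = 20.55857; 9 + 20.55857/60 = 9.342643
  W → negative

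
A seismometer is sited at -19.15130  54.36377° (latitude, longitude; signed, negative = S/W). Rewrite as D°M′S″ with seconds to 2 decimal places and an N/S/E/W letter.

19°09′4.68″ S, 54°21′49.57″ E

Latitude is negative → S; |value| = 19.151300
Latitude: 0.151300° → 9.07800′; 0.07800 × 60 = 4.6800″
λ: whole degrees 54; 21.82620′ → 21′ and 49.5720″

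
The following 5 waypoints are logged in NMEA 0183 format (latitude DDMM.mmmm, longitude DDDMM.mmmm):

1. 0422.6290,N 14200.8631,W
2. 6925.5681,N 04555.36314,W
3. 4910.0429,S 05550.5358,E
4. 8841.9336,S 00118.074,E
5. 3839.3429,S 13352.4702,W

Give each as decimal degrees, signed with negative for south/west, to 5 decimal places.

Point 1:
  φ: degrees = first 2 digits = 4, minutes = 22.629; 4 + 22.629/60 = 4.377150
  N → positive
  λ: split at 3 digits → 142° and 0.8631′; 142 + 0.8631/60 = 142.014385
  W → negative
Point 2:
  Latitude: degrees = first 2 digits = 69, minutes = 25.5681; 69 + 25.5681/60 = 69.426135
  N ⇒ keep positive
  Lon: degrees = first 3 digits = 45, minutes = 55.36314; 45 + 55.36314/60 = 45.922719
  W → negative
Point 3:
  Latitude: degrees = first 2 digits = 49, minutes = 10.0429; 49 + 10.0429/60 = 49.167382
  S ⇒ negate
  Longitude: split at 3 digits → 055° and 50.5358′; 55 + 50.5358/60 = 55.842263
  E ⇒ keep positive
Point 4:
  Lat: degrees = first 2 digits = 88, minutes = 41.9336; 88 + 41.9336/60 = 88.698893
  hemisphere S, so the sign is −
  λ: split at 3 digits → 001° and 18.074′; 1 + 18.074/60 = 1.301233
  E ⇒ keep positive
Point 5:
  Lat: split at 2 digits → 38° and 39.3429′; 38 + 39.3429/60 = 38.655715
  hemisphere S, so the sign is −
  λ: split at 3 digits → 133° and 52.4702′; 133 + 52.4702/60 = 133.874503
  W ⇒ negate

1. 4.37715, -142.01439
2. 69.42614, -45.92272
3. -49.16738, 55.84226
4. -88.69889, 1.30123
5. -38.65572, -133.87450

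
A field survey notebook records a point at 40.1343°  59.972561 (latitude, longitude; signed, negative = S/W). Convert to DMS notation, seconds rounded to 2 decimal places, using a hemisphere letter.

40°08′3.48″ N, 59°58′21.22″ E

Latitude: 0.134300° → 8.05800′; 0.05800 × 60 = 3.4800″
Lon: whole degrees 59; 58.35366′ → 58′ and 21.2196″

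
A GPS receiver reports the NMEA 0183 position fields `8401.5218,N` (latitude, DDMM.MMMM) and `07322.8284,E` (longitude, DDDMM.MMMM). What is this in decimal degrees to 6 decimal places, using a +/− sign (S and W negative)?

φ: split at 2 digits → 84° and 1.5218′; 84 + 1.5218/60 = 84.0253633
N ⇒ keep positive
Lon: split at 3 digits → 073° and 22.8284′; 73 + 22.8284/60 = 73.3804733
E ⇒ keep positive

84.025363, 73.380473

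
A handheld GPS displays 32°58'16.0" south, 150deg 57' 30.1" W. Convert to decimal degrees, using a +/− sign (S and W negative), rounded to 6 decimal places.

-32.971111, -150.958361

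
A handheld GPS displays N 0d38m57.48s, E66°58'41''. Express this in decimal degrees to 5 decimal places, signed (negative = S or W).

0.64930, 66.97806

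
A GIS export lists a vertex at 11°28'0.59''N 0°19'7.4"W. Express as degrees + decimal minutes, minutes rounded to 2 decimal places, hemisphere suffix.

11° 28.01′ N, 0° 19.12′ W

Lat: seconds/60 = 0.00983; minutes = 28 + 0.00983 = 28.0098
λ: seconds/60 = 0.12333; minutes = 19 + 0.12333 = 19.1233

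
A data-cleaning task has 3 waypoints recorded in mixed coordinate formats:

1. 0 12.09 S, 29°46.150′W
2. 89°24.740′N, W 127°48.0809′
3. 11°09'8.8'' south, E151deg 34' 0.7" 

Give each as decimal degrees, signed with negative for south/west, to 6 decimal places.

1. -0.201500, -29.769167
2. 89.412333, -127.801348
3. -11.152444, 151.566861

Point 1:
  φ: 0 + 12.09/60 = 0.2015000
  S → negative
  Lon: 29 + 46.15/60 = 29.7691667
  W ⇒ negate
Point 2:
  Latitude: 24.74′ = 0.412333°; total 89.4123333
  N ⇒ keep positive
  Lon: 127 + 48.0809/60 = 127.8013483
  W → negative
Point 3:
  Lat: 11 + 9/60 + 8.8/3600 = 11.1524444
  hemisphere S, so the sign is −
  Lon: 151 + 34/60 + 0.7/3600 = 151.5668611
  E → positive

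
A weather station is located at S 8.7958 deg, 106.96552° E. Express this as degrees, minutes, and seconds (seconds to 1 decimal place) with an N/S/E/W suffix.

Lat: 0.795800° → 47.74800′; 0.74800 × 60 = 44.880″
Lon: whole degrees 106; 57.93120′ → 57′ and 55.872″

8°47′44.9″ S, 106°57′55.9″ E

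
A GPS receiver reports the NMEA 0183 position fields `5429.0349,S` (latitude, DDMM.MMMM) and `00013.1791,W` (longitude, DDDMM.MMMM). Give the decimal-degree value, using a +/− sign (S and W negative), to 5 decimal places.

φ: split at 2 digits → 54° and 29.0349′; 54 + 29.0349/60 = 54.483915
hemisphere S, so the sign is −
Lon: degrees = first 3 digits = 0, minutes = 13.1791; 0 + 13.1791/60 = 0.219652
hemisphere W, so the sign is −

-54.48392, -0.21965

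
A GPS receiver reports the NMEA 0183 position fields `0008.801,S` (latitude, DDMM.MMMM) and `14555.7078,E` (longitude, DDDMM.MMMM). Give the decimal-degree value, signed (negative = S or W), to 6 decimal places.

-0.146683, 145.928463

φ: split at 2 digits → 00° and 8.801′; 0 + 8.801/60 = 0.1466833
hemisphere S, so the sign is −
Longitude: degrees = first 3 digits = 145, minutes = 55.7078; 145 + 55.7078/60 = 145.9284633
E ⇒ keep positive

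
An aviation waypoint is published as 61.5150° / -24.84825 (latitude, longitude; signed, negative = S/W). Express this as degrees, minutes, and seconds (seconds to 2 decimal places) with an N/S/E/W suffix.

61°30′54.00″ N, 24°50′53.70″ W

φ: whole degrees 61; 30.90000′ → 30′ and 54.0000″
Longitude is negative → W; |value| = 24.848250
λ: 0.848250 × 60 = 50.89500′ → 50′, remainder × 60 = 53.7000″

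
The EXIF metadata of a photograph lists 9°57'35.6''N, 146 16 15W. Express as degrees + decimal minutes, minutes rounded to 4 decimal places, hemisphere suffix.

Lat: seconds/60 = 0.59333; minutes = 57 + 0.59333 = 57.593333
λ: seconds/60 = 0.25000; minutes = 16 + 0.25000 = 16.250000

9° 57.5933′ N, 146° 16.2500′ W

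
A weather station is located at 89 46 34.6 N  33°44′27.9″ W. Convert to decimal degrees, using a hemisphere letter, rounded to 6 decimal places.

Latitude: 46′ + 34.6″ = 46.57667′; 89 + 46.57667/60 = 89.7762778
λ: 33 + 44/60 + 27.9/3600 = 33.7410833

89.776278° N, 33.741083° W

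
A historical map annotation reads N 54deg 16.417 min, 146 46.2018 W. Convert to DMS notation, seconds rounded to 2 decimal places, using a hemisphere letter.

54°16′25.02″ N, 146°46′12.11″ W

φ: fractional minutes 0.41700 × 60 = 25.0200″
Longitude: 46.20180′ → 46′ and 0.20180 × 60 = 12.1080″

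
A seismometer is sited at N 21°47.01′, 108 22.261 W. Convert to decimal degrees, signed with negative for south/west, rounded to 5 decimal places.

21.78350, -108.37102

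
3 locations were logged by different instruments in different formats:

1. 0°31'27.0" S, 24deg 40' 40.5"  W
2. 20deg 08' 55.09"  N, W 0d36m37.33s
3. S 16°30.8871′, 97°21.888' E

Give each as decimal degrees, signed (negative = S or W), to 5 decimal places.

Point 1:
  Lat: 0 + 31/60 + 27/3600 = 0.524167
  hemisphere S, so the sign is −
  λ: 24° + 40/60 + 40.5/3600 = 24 + 0.666667 + 0.011250 = 24.677917
  W → negative
Point 2:
  φ: 20° + 8/60 + 55.09/3600 = 20 + 0.133333 + 0.015303 = 20.148636
  N → positive
  λ: 36′ + 37.33″ = 36.62217′; 0 + 36.62217/60 = 0.610369
  hemisphere W, so the sign is −
Point 3:
  Latitude: 30.8871′ = 0.514785°; total 16.514785
  S → negative
  λ: 97 + 21.888/60 = 97.364800
  E → positive

1. -0.52417, -24.67792
2. 20.14864, -0.61037
3. -16.51479, 97.36480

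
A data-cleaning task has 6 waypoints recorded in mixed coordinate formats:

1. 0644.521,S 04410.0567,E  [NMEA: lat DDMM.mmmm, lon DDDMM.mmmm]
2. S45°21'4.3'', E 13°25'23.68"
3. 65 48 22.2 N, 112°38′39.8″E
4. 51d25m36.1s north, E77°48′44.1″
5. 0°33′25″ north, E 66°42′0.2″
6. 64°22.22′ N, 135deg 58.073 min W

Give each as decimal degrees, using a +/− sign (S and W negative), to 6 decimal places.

1. -6.742017, 44.167612
2. -45.351194, 13.423244
3. 65.806167, 112.644389
4. 51.426694, 77.812250
5. 0.556944, 66.700056
6. 64.370333, -135.967883

Point 1:
  Lat: degrees = first 2 digits = 6, minutes = 44.521; 6 + 44.521/60 = 6.7420167
  S ⇒ negate
  Longitude: degrees = first 3 digits = 44, minutes = 10.0567; 44 + 10.0567/60 = 44.1676117
  E → positive
Point 2:
  Lat: 45° + 21/60 + 4.3/3600 = 45 + 0.350000 + 0.001194 = 45.3511944
  S → negative
  λ: 13° + 25/60 + 23.68/3600 = 13 + 0.416667 + 0.006578 = 13.4232444
  E → positive
Point 3:
  Lat: 65 + 48/60 + 22.2/3600 = 65.8061667
  N ⇒ keep positive
  Lon: 112 + 38/60 + 39.8/3600 = 112.6443889
  E ⇒ keep positive
Point 4:
  φ: 51 + 25/60 + 36.1/3600 = 51.4266944
  N ⇒ keep positive
  λ: 77° + 48/60 + 44.1/3600 = 77 + 0.800000 + 0.012250 = 77.8122500
  E → positive
Point 5:
  Latitude: 0° + 33/60 + 25/3600 = 0 + 0.550000 + 0.006944 = 0.5569444
  N ⇒ keep positive
  Lon: 66° + 42/60 + 0.2/3600 = 66 + 0.700000 + 0.000056 = 66.7000556
  E → positive
Point 6:
  Lat: 64 + 22.22/60 = 64.3703333
  N ⇒ keep positive
  Lon: 58.073′ = 0.967883°; total 135.9678833
  W ⇒ negate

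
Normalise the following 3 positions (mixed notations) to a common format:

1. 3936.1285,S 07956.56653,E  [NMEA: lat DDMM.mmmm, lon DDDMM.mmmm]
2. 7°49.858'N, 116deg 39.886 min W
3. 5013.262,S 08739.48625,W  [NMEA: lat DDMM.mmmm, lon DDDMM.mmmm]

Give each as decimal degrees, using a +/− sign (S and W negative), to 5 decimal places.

1. -39.60214, 79.94278
2. 7.83097, -116.66477
3. -50.22103, -87.65810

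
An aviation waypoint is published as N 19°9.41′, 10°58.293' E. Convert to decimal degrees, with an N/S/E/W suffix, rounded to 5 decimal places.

φ: 19 + 9.41/60 = 19.156833
Lon: 58.293′ = 0.971550°; total 10.971550

19.15683° N, 10.97155° E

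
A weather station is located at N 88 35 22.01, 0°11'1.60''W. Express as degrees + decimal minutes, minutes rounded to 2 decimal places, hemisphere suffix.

88° 35.37′ N, 0° 11.03′ W

φ: 35 + 22.01/60 = 35.3668′
Lon: 11 + 1.6/60 = 11.0267′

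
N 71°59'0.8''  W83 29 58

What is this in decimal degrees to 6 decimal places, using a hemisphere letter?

71.983556° N, 83.499444° W

φ: 71 + 59/60 + 0.8/3600 = 71.9835556
Lon: 29′ + 58″ = 29.96667′; 83 + 29.96667/60 = 83.4994444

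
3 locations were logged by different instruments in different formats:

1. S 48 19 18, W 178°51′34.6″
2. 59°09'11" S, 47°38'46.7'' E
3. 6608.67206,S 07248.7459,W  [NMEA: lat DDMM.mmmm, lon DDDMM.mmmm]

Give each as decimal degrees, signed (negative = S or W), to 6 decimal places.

Point 1:
  Latitude: 48 + 19/60 + 18/3600 = 48.3216667
  S → negative
  Lon: 178 + 51/60 + 34.6/3600 = 178.8596111
  W ⇒ negate
Point 2:
  Lat: 59 + 9/60 + 11/3600 = 59.1530556
  hemisphere S, so the sign is −
  λ: 47 + 38/60 + 46.7/3600 = 47.6463056
  E ⇒ keep positive
Point 3:
  φ: degrees = first 2 digits = 66, minutes = 8.67206; 66 + 8.67206/60 = 66.1445343
  S → negative
  Lon: degrees = first 3 digits = 72, minutes = 48.7459; 72 + 48.7459/60 = 72.8124317
  hemisphere W, so the sign is −

1. -48.321667, -178.859611
2. -59.153056, 47.646306
3. -66.144534, -72.812432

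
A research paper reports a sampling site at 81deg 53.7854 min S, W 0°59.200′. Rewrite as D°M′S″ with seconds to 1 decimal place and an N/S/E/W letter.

φ: fractional minutes 0.78540 × 60 = 47.124″
Lon: fractional minutes 0.20000 × 60 = 12.000″

81°53′47.1″ S, 0°59′12.0″ W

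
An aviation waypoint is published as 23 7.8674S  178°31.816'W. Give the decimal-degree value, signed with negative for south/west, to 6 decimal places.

φ: 7.8674′ = 0.131123°; total 23.1311233
S → negative
λ: 31.816′ = 0.530267°; total 178.5302667
hemisphere W, so the sign is −

-23.131123, -178.530267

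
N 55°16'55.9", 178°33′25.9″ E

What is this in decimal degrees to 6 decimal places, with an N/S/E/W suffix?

Lat: 16′ + 55.9″ = 16.93167′; 55 + 16.93167/60 = 55.2821944
Lon: 33′ + 25.9″ = 33.43167′; 178 + 33.43167/60 = 178.5571944

55.282194° N, 178.557194° E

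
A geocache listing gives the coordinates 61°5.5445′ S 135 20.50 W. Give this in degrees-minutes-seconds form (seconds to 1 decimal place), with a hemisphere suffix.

φ: fractional minutes 0.54450 × 60 = 32.670″
Lon: fractional minutes 0.50000 × 60 = 30.000″

61°05′32.7″ S, 135°20′30.0″ W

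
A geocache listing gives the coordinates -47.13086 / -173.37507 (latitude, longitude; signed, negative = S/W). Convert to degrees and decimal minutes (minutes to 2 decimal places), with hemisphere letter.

47° 7.85′ S, 173° 22.50′ W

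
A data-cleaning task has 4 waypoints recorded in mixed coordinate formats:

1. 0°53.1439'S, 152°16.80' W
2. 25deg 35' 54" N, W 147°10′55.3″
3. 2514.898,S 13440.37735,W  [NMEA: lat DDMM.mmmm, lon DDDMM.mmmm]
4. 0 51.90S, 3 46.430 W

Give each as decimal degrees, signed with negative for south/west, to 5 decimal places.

1. -0.88573, -152.28000
2. 25.59833, -147.18203
3. -25.24830, -134.67296
4. -0.86500, -3.77383

Point 1:
  Latitude: 53.1439′ = 0.885732°; total 0.885732
  S → negative
  Lon: 152 + 16.8/60 = 152.280000
  W → negative
Point 2:
  φ: 25 + 35/60 + 54/3600 = 25.598333
  N → positive
  λ: 147° + 10/60 + 55.3/3600 = 147 + 0.166667 + 0.015361 = 147.182028
  hemisphere W, so the sign is −
Point 3:
  Latitude: split at 2 digits → 25° and 14.898′; 25 + 14.898/60 = 25.248300
  hemisphere S, so the sign is −
  Lon: split at 3 digits → 134° and 40.37735′; 134 + 40.37735/60 = 134.672956
  hemisphere W, so the sign is −
Point 4:
  Lat: 51.9′ = 0.865000°; total 0.865000
  S ⇒ negate
  Longitude: 3 + 46.43/60 = 3.773833
  W → negative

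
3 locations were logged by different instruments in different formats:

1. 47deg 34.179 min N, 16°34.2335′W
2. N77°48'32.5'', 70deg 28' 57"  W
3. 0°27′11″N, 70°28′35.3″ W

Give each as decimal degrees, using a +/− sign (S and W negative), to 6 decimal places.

Point 1:
  φ: 47 + 34.179/60 = 47.5696500
  N → positive
  Lon: 16 + 34.2335/60 = 16.5705583
  W → negative
Point 2:
  Lat: 77° + 48/60 + 32.5/3600 = 77 + 0.800000 + 0.009028 = 77.8090278
  N ⇒ keep positive
  λ: 70° + 28/60 + 57/3600 = 70 + 0.466667 + 0.015833 = 70.4825000
  W ⇒ negate
Point 3:
  φ: 27′ + 11″ = 27.18333′; 0 + 27.18333/60 = 0.4530556
  N → positive
  λ: 70 + 28/60 + 35.3/3600 = 70.4764722
  W ⇒ negate

1. 47.569650, -16.570558
2. 77.809028, -70.482500
3. 0.453056, -70.476472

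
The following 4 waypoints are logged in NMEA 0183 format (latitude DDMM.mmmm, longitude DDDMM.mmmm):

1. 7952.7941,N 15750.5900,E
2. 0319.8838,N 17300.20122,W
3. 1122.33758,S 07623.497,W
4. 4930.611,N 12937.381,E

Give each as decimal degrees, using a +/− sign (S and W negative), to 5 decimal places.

Point 1:
  Lat: degrees = first 2 digits = 79, minutes = 52.7941; 79 + 52.7941/60 = 79.879902
  N ⇒ keep positive
  Lon: split at 3 digits → 157° and 50.59′; 157 + 50.59/60 = 157.843167
  E → positive
Point 2:
  φ: split at 2 digits → 03° and 19.8838′; 3 + 19.8838/60 = 3.331397
  N → positive
  Lon: degrees = first 3 digits = 173, minutes = 0.20122; 173 + 0.20122/60 = 173.003354
  W → negative
Point 3:
  Lat: split at 2 digits → 11° and 22.33758′; 11 + 22.33758/60 = 11.372293
  S ⇒ negate
  λ: split at 3 digits → 076° and 23.497′; 76 + 23.497/60 = 76.391617
  W ⇒ negate
Point 4:
  Lat: degrees = first 2 digits = 49, minutes = 30.611; 49 + 30.611/60 = 49.510183
  N ⇒ keep positive
  Lon: degrees = first 3 digits = 129, minutes = 37.381; 129 + 37.381/60 = 129.623017
  E → positive

1. 79.87990, 157.84317
2. 3.33140, -173.00335
3. -11.37229, -76.39162
4. 49.51018, 129.62302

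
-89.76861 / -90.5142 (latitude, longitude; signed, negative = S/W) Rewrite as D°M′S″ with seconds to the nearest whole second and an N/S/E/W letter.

89°46′7″ S, 90°30′51″ W

Latitude is negative → S; |value| = 89.768610
Lat: 0.768610 × 60 = 46.11660′ → 46′, remainder × 60 = 7.00″
Longitude is negative → W; |value| = 90.514200
Longitude: whole degrees 90; 30.85200′ → 30′ and 51.12″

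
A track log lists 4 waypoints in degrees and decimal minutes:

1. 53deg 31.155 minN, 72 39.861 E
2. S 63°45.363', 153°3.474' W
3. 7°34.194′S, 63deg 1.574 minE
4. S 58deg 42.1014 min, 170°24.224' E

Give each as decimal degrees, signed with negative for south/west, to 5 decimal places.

Point 1:
  Lat: 31.155′ = 0.519250°; total 53.519250
  N ⇒ keep positive
  Lon: 39.861′ = 0.664350°; total 72.664350
  E → positive
Point 2:
  Latitude: 45.363′ = 0.756050°; total 63.756050
  S → negative
  Longitude: 3.474′ = 0.057900°; total 153.057900
  W → negative
Point 3:
  Lat: 7 + 34.194/60 = 7.569900
  S → negative
  Longitude: 1.574′ = 0.026233°; total 63.026233
  E → positive
Point 4:
  φ: 58 + 42.1014/60 = 58.701690
  S ⇒ negate
  Lon: 24.224′ = 0.403733°; total 170.403733
  E ⇒ keep positive

1. 53.51925, 72.66435
2. -63.75605, -153.05790
3. -7.56990, 63.02623
4. -58.70169, 170.40373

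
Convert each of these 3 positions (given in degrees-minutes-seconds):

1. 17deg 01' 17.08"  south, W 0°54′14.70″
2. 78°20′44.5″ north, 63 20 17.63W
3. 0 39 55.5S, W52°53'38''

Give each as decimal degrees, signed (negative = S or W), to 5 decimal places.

Point 1:
  Lat: 1′ + 17.08″ = 1.28467′; 17 + 1.28467/60 = 17.021411
  S → negative
  Longitude: 0 + 54/60 + 14.7/3600 = 0.904083
  W → negative
Point 2:
  Latitude: 20′ + 44.5″ = 20.74167′; 78 + 20.74167/60 = 78.345694
  N ⇒ keep positive
  Lon: 63 + 20/60 + 17.63/3600 = 63.338231
  hemisphere W, so the sign is −
Point 3:
  φ: 0° + 39/60 + 55.5/3600 = 0 + 0.650000 + 0.015417 = 0.665417
  hemisphere S, so the sign is −
  Lon: 53′ + 38″ = 53.63333′; 52 + 53.63333/60 = 52.893889
  W ⇒ negate

1. -17.02141, -0.90408
2. 78.34569, -63.33823
3. -0.66542, -52.89389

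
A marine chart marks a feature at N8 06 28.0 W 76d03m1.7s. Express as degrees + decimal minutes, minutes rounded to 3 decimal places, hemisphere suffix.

Lat: 6 + 28/60 = 6.46667′
Lon: 3 + 1.7/60 = 3.02833′

8° 6.467′ N, 76° 3.028′ W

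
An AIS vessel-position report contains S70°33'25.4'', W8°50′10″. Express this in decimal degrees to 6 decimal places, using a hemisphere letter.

70.557056° S, 8.836111° W

Lat: 70° + 33/60 + 25.4/3600 = 70 + 0.550000 + 0.007056 = 70.5570556
Longitude: 8 + 50/60 + 10/3600 = 8.8361111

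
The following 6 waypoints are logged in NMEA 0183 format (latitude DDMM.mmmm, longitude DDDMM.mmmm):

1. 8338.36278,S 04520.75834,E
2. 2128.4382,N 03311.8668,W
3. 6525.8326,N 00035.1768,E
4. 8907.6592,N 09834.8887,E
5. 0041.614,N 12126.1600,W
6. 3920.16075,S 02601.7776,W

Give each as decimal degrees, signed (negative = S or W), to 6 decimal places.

Point 1:
  φ: degrees = first 2 digits = 83, minutes = 38.36278; 83 + 38.36278/60 = 83.6393797
  S → negative
  λ: split at 3 digits → 045° and 20.75834′; 45 + 20.75834/60 = 45.3459723
  E → positive
Point 2:
  Latitude: degrees = first 2 digits = 21, minutes = 28.4382; 21 + 28.4382/60 = 21.4739700
  N → positive
  Lon: split at 3 digits → 033° and 11.8668′; 33 + 11.8668/60 = 33.1977800
  W ⇒ negate
Point 3:
  φ: split at 2 digits → 65° and 25.8326′; 65 + 25.8326/60 = 65.4305433
  N → positive
  λ: degrees = first 3 digits = 0, minutes = 35.1768; 0 + 35.1768/60 = 0.5862800
  E ⇒ keep positive
Point 4:
  Lat: split at 2 digits → 89° and 7.6592′; 89 + 7.6592/60 = 89.1276533
  N → positive
  λ: split at 3 digits → 098° and 34.8887′; 98 + 34.8887/60 = 98.5814783
  E ⇒ keep positive
Point 5:
  Lat: degrees = first 2 digits = 0, minutes = 41.614; 0 + 41.614/60 = 0.6935667
  N → positive
  Longitude: degrees = first 3 digits = 121, minutes = 26.16; 121 + 26.16/60 = 121.4360000
  W → negative
Point 6:
  Lat: split at 2 digits → 39° and 20.16075′; 39 + 20.16075/60 = 39.3360125
  S → negative
  Lon: degrees = first 3 digits = 26, minutes = 1.7776; 26 + 1.7776/60 = 26.0296267
  W → negative

1. -83.639380, 45.345972
2. 21.473970, -33.197780
3. 65.430543, 0.586280
4. 89.127653, 98.581478
5. 0.693567, -121.436000
6. -39.336013, -26.029627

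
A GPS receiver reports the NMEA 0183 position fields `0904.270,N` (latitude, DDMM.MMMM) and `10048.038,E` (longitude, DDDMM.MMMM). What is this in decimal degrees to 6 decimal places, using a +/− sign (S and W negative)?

9.071167, 100.800633

Lat: degrees = first 2 digits = 9, minutes = 4.27; 9 + 4.27/60 = 9.0711667
N → positive
Longitude: split at 3 digits → 100° and 48.038′; 100 + 48.038/60 = 100.8006333
E ⇒ keep positive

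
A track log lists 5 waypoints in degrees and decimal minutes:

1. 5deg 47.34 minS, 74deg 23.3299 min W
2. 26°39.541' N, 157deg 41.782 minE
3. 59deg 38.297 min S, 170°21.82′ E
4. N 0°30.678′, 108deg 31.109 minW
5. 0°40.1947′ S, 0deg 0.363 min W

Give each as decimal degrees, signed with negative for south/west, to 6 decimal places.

1. -5.789000, -74.388832
2. 26.659017, 157.696367
3. -59.638283, 170.363667
4. 0.511300, -108.518483
5. -0.669912, -0.006050

Point 1:
  φ: 47.34′ = 0.789000°; total 5.7890000
  S ⇒ negate
  Longitude: 74 + 23.3299/60 = 74.3888317
  W → negative
Point 2:
  Lat: 26 + 39.541/60 = 26.6590167
  N ⇒ keep positive
  Longitude: 41.782′ = 0.696367°; total 157.6963667
  E → positive
Point 3:
  φ: 59 + 38.297/60 = 59.6382833
  hemisphere S, so the sign is −
  Longitude: 170 + 21.82/60 = 170.3636667
  E ⇒ keep positive
Point 4:
  Latitude: 30.678′ = 0.511300°; total 0.5113000
  N ⇒ keep positive
  λ: 31.109′ = 0.518483°; total 108.5184833
  hemisphere W, so the sign is −
Point 5:
  Lat: 40.1947′ = 0.669912°; total 0.6699117
  S ⇒ negate
  Lon: 0 + 0.363/60 = 0.0060500
  hemisphere W, so the sign is −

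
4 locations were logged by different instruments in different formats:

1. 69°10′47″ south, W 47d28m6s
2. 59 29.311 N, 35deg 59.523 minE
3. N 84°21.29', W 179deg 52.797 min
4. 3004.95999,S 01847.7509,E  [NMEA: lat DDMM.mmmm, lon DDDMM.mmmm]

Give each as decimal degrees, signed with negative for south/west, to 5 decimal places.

1. -69.17972, -47.46833
2. 59.48852, 35.99205
3. 84.35483, -179.87995
4. -30.08267, 18.79585

Point 1:
  Lat: 69 + 10/60 + 47/3600 = 69.179722
  S ⇒ negate
  λ: 28′ + 6″ = 28.10000′; 47 + 28.10000/60 = 47.468333
  W ⇒ negate
Point 2:
  Latitude: 29.311′ = 0.488517°; total 59.488517
  N → positive
  Lon: 59.523′ = 0.992050°; total 35.992050
  E → positive
Point 3:
  φ: 84 + 21.29/60 = 84.354833
  N → positive
  λ: 179 + 52.797/60 = 179.879950
  hemisphere W, so the sign is −
Point 4:
  φ: degrees = first 2 digits = 30, minutes = 4.95999; 30 + 4.95999/60 = 30.082667
  S ⇒ negate
  λ: split at 3 digits → 018° and 47.7509′; 18 + 47.7509/60 = 18.795848
  E → positive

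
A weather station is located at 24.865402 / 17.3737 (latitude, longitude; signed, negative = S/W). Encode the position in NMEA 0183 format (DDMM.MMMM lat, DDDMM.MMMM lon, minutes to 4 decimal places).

Lat: 24° + 0.865402 × 60 = 24° 51.924120′
λ: fractional part 0.373700 → 22.422000 minutes

2451.9241,N / 01722.4220,E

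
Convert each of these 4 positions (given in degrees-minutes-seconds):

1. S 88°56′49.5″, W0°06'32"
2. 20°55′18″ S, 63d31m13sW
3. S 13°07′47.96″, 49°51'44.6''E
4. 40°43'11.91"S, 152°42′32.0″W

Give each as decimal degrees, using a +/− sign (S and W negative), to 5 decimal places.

1. -88.94708, -0.10889
2. -20.92167, -63.52028
3. -13.12999, 49.86239
4. -40.71998, -152.70889

Point 1:
  Latitude: 88 + 56/60 + 49.5/3600 = 88.947083
  hemisphere S, so the sign is −
  Longitude: 0° + 6/60 + 32/3600 = 0 + 0.100000 + 0.008889 = 0.108889
  W ⇒ negate
Point 2:
  φ: 20 + 55/60 + 18/3600 = 20.921667
  S → negative
  Longitude: 63 + 31/60 + 13/3600 = 63.520278
  W ⇒ negate
Point 3:
  φ: 13 + 7/60 + 47.96/3600 = 13.129989
  S ⇒ negate
  λ: 51′ + 44.6″ = 51.74333′; 49 + 51.74333/60 = 49.862389
  E ⇒ keep positive
Point 4:
  Lat: 40 + 43/60 + 11.91/3600 = 40.719975
  S ⇒ negate
  Longitude: 42′ + 32″ = 42.53333′; 152 + 42.53333/60 = 152.708889
  W ⇒ negate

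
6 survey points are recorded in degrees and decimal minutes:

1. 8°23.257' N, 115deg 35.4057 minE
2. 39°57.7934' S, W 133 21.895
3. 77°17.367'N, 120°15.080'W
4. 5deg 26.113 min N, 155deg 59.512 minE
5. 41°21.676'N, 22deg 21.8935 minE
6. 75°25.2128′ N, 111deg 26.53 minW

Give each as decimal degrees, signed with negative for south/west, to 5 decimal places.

Point 1:
  Latitude: 23.257′ = 0.387617°; total 8.387617
  N → positive
  Lon: 115 + 35.4057/60 = 115.590095
  E → positive
Point 2:
  φ: 39 + 57.7934/60 = 39.963223
  hemisphere S, so the sign is −
  λ: 21.895′ = 0.364917°; total 133.364917
  W → negative
Point 3:
  Latitude: 77 + 17.367/60 = 77.289450
  N → positive
  Longitude: 15.08′ = 0.251333°; total 120.251333
  W ⇒ negate
Point 4:
  φ: 5 + 26.113/60 = 5.435217
  N → positive
  Longitude: 59.512′ = 0.991867°; total 155.991867
  E → positive
Point 5:
  φ: 41 + 21.676/60 = 41.361267
  N ⇒ keep positive
  Lon: 21.8935′ = 0.364892°; total 22.364892
  E ⇒ keep positive
Point 6:
  Latitude: 75 + 25.2128/60 = 75.420213
  N ⇒ keep positive
  Lon: 26.53′ = 0.442167°; total 111.442167
  hemisphere W, so the sign is −

1. 8.38762, 115.59010
2. -39.96322, -133.36492
3. 77.28945, -120.25133
4. 5.43522, 155.99187
5. 41.36127, 22.36489
6. 75.42021, -111.44217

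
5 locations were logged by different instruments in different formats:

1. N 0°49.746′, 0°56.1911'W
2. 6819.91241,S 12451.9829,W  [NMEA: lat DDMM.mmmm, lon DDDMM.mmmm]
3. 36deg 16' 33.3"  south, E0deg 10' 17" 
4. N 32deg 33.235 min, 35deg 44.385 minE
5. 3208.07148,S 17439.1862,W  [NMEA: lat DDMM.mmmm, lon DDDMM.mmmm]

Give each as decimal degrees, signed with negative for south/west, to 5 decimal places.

1. 0.82910, -0.93652
2. -68.33187, -124.86638
3. -36.27592, 0.17139
4. 32.55392, 35.73975
5. -32.13452, -174.65310

Point 1:
  Latitude: 49.746′ = 0.829100°; total 0.829100
  N → positive
  Lon: 56.1911′ = 0.936518°; total 0.936518
  hemisphere W, so the sign is −
Point 2:
  Latitude: degrees = first 2 digits = 68, minutes = 19.91241; 68 + 19.91241/60 = 68.331874
  S → negative
  λ: split at 3 digits → 124° and 51.9829′; 124 + 51.9829/60 = 124.866382
  W ⇒ negate
Point 3:
  φ: 36° + 16/60 + 33.3/3600 = 36 + 0.266667 + 0.009250 = 36.275917
  S ⇒ negate
  Lon: 0 + 10/60 + 17/3600 = 0.171389
  E ⇒ keep positive
Point 4:
  Latitude: 33.235′ = 0.553917°; total 32.553917
  N ⇒ keep positive
  Longitude: 35 + 44.385/60 = 35.739750
  E → positive
Point 5:
  Lat: degrees = first 2 digits = 32, minutes = 8.07148; 32 + 8.07148/60 = 32.134525
  hemisphere S, so the sign is −
  λ: degrees = first 3 digits = 174, minutes = 39.1862; 174 + 39.1862/60 = 174.653103
  W ⇒ negate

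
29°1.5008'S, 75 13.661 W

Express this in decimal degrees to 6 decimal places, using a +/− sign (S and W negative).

-29.025013, -75.227683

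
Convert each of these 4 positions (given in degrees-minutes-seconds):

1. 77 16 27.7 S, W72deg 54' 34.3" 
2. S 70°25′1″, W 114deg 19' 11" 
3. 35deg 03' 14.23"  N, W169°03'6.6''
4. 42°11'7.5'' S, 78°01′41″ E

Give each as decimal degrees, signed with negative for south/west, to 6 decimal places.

1. -77.274361, -72.909528
2. -70.416944, -114.319722
3. 35.053953, -169.051833
4. -42.185417, 78.028056

Point 1:
  φ: 16′ + 27.7″ = 16.46167′; 77 + 16.46167/60 = 77.2743611
  S → negative
  Longitude: 72° + 54/60 + 34.3/3600 = 72 + 0.900000 + 0.009528 = 72.9095278
  W → negative
Point 2:
  φ: 70° + 25/60 + 1/3600 = 70 + 0.416667 + 0.000278 = 70.4169444
  hemisphere S, so the sign is −
  λ: 114 + 19/60 + 11/3600 = 114.3197222
  W → negative
Point 3:
  φ: 35° + 3/60 + 14.23/3600 = 35 + 0.050000 + 0.003953 = 35.0539528
  N → positive
  Lon: 169 + 3/60 + 6.6/3600 = 169.0518333
  W → negative
Point 4:
  φ: 11′ + 7.5″ = 11.12500′; 42 + 11.12500/60 = 42.1854167
  S ⇒ negate
  Lon: 1′ + 41″ = 1.68333′; 78 + 1.68333/60 = 78.0280556
  E ⇒ keep positive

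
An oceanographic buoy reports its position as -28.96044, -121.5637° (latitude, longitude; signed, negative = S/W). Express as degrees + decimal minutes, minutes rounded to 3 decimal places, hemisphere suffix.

28° 57.626′ S, 121° 33.822′ W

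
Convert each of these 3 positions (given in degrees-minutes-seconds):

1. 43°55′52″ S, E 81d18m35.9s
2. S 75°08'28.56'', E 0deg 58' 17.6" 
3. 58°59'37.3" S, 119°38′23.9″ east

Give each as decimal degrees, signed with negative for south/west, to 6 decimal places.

1. -43.931111, 81.309972
2. -75.141267, 0.971556
3. -58.993694, 119.639972

Point 1:
  Lat: 43° + 55/60 + 52/3600 = 43 + 0.916667 + 0.014444 = 43.9311111
  hemisphere S, so the sign is −
  Longitude: 81° + 18/60 + 35.9/3600 = 81 + 0.300000 + 0.009972 = 81.3099722
  E ⇒ keep positive
Point 2:
  φ: 75 + 8/60 + 28.56/3600 = 75.1412667
  S ⇒ negate
  Lon: 0° + 58/60 + 17.6/3600 = 0 + 0.966667 + 0.004889 = 0.9715556
  E → positive
Point 3:
  Latitude: 59′ + 37.3″ = 59.62167′; 58 + 59.62167/60 = 58.9936944
  S ⇒ negate
  Lon: 119 + 38/60 + 23.9/3600 = 119.6399722
  E ⇒ keep positive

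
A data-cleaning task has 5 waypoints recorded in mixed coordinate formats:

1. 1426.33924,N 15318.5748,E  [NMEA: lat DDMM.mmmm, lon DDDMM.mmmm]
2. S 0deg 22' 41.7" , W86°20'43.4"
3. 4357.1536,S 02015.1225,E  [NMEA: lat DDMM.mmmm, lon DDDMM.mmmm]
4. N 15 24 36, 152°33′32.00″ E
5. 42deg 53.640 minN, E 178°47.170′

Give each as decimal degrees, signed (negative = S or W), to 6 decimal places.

Point 1:
  φ: split at 2 digits → 14° and 26.33924′; 14 + 26.33924/60 = 14.4389873
  N → positive
  λ: split at 3 digits → 153° and 18.5748′; 153 + 18.5748/60 = 153.3095800
  E → positive
Point 2:
  Latitude: 0° + 22/60 + 41.7/3600 = 0 + 0.366667 + 0.011583 = 0.3782500
  hemisphere S, so the sign is −
  λ: 86° + 20/60 + 43.4/3600 = 86 + 0.333333 + 0.012056 = 86.3453889
  W → negative
Point 3:
  φ: degrees = first 2 digits = 43, minutes = 57.1536; 43 + 57.1536/60 = 43.9525600
  hemisphere S, so the sign is −
  Longitude: degrees = first 3 digits = 20, minutes = 15.1225; 20 + 15.1225/60 = 20.2520417
  E → positive
Point 4:
  φ: 15 + 24/60 + 36/3600 = 15.4100000
  N → positive
  λ: 33′ + 32″ = 33.53333′; 152 + 33.53333/60 = 152.5588889
  E → positive
Point 5:
  Latitude: 42 + 53.64/60 = 42.8940000
  N ⇒ keep positive
  Lon: 47.17′ = 0.786167°; total 178.7861667
  E → positive

1. 14.438987, 153.309580
2. -0.378250, -86.345389
3. -43.952560, 20.252042
4. 15.410000, 152.558889
5. 42.894000, 178.786167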